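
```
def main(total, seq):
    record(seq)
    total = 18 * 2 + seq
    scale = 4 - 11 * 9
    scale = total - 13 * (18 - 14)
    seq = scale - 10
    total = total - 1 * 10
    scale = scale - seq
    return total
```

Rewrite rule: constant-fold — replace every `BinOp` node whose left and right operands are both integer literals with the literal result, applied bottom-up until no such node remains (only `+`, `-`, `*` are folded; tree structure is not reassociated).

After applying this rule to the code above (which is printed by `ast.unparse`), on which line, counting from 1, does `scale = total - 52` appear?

5

Transformed code:
def main(total, seq):
    record(seq)
    total = 36 + seq
    scale = -95
    scale = total - 52
    seq = scale - 10
    total = total - 10
    scale = scale - seq
    return total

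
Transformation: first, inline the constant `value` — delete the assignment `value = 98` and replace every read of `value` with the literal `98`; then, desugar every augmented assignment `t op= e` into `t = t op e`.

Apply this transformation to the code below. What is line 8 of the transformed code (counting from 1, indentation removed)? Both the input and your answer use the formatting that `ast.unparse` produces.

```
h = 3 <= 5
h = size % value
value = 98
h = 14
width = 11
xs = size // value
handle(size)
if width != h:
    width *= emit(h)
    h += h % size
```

Transformed code:
h = 3 <= 5
h = size % 98
h = 14
width = 11
xs = size // 98
handle(size)
if width != h:
    width = width * emit(h)
    h = h + h % size

width = width * emit(h)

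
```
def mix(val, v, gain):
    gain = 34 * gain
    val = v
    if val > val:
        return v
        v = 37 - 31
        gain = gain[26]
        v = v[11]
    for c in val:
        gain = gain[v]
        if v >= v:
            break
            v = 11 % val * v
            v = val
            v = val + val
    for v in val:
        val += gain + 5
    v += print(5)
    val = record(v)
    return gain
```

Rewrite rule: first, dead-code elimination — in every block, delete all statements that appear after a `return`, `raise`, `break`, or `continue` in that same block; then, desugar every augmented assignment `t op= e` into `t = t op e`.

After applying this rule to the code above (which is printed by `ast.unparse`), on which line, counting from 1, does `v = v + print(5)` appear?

12

Transformed code:
def mix(val, v, gain):
    gain = 34 * gain
    val = v
    if val > val:
        return v
    for c in val:
        gain = gain[v]
        if v >= v:
            break
    for v in val:
        val = val + (gain + 5)
    v = v + print(5)
    val = record(v)
    return gain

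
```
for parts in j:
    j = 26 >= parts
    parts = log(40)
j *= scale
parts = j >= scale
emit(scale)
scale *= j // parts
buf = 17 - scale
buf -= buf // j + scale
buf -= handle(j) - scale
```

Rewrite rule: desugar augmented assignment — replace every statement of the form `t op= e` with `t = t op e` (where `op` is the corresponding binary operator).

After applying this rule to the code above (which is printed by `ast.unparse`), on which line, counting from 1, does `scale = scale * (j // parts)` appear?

Transformed code:
for parts in j:
    j = 26 >= parts
    parts = log(40)
j = j * scale
parts = j >= scale
emit(scale)
scale = scale * (j // parts)
buf = 17 - scale
buf = buf - (buf // j + scale)
buf = buf - (handle(j) - scale)

7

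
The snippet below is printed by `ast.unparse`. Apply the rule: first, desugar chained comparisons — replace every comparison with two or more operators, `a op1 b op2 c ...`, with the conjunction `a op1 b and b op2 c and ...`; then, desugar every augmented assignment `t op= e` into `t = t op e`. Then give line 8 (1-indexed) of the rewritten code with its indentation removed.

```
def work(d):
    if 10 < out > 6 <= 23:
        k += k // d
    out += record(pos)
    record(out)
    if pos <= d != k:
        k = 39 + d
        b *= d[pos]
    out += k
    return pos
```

b = b * d[pos]

Transformed code:
def work(d):
    if 10 < out and out > 6 and (6 <= 23):
        k = k + k // d
    out = out + record(pos)
    record(out)
    if pos <= d and d != k:
        k = 39 + d
        b = b * d[pos]
    out = out + k
    return pos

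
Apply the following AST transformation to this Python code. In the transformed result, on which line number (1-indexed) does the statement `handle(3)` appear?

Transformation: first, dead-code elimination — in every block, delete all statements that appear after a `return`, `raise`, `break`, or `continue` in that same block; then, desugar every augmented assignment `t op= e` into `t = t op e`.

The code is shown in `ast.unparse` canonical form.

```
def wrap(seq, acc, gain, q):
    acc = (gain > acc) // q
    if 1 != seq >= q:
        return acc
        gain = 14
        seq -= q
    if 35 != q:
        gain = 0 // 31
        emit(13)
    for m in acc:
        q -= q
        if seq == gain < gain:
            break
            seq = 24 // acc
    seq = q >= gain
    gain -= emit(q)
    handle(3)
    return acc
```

Transformed code:
def wrap(seq, acc, gain, q):
    acc = (gain > acc) // q
    if 1 != seq >= q:
        return acc
    if 35 != q:
        gain = 0 // 31
        emit(13)
    for m in acc:
        q = q - q
        if seq == gain < gain:
            break
    seq = q >= gain
    gain = gain - emit(q)
    handle(3)
    return acc

14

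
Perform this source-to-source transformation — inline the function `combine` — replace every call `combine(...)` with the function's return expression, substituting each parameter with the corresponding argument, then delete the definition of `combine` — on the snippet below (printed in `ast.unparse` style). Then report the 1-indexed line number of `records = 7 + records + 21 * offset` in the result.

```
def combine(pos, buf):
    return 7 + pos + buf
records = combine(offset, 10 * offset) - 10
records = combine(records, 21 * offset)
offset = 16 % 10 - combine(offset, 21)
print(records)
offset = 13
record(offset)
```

Transformed code:
records = 7 + offset + 10 * offset - 10
records = 7 + records + 21 * offset
offset = 16 % 10 - (7 + offset + 21)
print(records)
offset = 13
record(offset)

2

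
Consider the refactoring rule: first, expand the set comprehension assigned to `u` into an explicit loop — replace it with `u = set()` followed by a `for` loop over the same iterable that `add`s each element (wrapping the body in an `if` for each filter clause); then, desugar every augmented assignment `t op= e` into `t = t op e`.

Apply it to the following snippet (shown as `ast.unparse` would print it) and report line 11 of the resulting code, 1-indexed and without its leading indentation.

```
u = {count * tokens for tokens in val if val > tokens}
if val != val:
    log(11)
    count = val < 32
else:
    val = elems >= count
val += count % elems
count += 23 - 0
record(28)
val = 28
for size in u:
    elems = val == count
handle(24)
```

count = count + (23 - 0)

Transformed code:
u = set()
for tokens in val:
    if val > tokens:
        u.add(count * tokens)
if val != val:
    log(11)
    count = val < 32
else:
    val = elems >= count
val = val + count % elems
count = count + (23 - 0)
record(28)
val = 28
for size in u:
    elems = val == count
handle(24)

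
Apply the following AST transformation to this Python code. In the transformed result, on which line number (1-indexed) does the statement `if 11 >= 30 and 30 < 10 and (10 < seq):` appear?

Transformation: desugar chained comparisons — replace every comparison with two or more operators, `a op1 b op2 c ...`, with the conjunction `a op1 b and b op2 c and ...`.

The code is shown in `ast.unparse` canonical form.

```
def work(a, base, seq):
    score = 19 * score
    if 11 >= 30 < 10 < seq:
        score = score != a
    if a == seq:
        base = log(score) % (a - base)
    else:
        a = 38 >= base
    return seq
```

Transformed code:
def work(a, base, seq):
    score = 19 * score
    if 11 >= 30 and 30 < 10 and (10 < seq):
        score = score != a
    if a == seq:
        base = log(score) % (a - base)
    else:
        a = 38 >= base
    return seq

3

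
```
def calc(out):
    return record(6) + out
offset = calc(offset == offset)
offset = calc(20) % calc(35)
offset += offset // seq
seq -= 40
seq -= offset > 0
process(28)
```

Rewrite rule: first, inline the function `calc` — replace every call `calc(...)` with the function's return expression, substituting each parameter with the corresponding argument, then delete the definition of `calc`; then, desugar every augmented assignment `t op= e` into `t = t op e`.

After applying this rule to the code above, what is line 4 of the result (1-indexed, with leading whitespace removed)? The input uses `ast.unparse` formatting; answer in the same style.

Transformed code:
offset = record(6) + (offset == offset)
offset = (record(6) + 20) % (record(6) + 35)
offset = offset + offset // seq
seq = seq - 40
seq = seq - (offset > 0)
process(28)

seq = seq - 40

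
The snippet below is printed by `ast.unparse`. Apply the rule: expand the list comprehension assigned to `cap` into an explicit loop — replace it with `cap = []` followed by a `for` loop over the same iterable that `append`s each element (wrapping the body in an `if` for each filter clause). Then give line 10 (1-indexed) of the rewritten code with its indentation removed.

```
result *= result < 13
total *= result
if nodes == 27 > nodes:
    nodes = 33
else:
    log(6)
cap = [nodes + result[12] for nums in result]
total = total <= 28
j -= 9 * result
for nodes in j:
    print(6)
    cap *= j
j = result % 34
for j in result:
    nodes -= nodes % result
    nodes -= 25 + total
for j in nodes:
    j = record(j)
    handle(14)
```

total = total <= 28

Transformed code:
result *= result < 13
total *= result
if nodes == 27 > nodes:
    nodes = 33
else:
    log(6)
cap = []
for nums in result:
    cap.append(nodes + result[12])
total = total <= 28
j -= 9 * result
for nodes in j:
    print(6)
    cap *= j
j = result % 34
for j in result:
    nodes -= nodes % result
    nodes -= 25 + total
for j in nodes:
    j = record(j)
    handle(14)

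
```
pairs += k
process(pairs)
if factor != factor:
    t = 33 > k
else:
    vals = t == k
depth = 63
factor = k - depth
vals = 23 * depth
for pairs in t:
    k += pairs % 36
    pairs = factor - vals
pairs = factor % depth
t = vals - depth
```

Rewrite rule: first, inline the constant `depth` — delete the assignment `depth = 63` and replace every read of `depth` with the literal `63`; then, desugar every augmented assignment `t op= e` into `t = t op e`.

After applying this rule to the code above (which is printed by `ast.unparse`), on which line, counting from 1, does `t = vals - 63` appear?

13

Transformed code:
pairs = pairs + k
process(pairs)
if factor != factor:
    t = 33 > k
else:
    vals = t == k
factor = k - 63
vals = 23 * 63
for pairs in t:
    k = k + pairs % 36
    pairs = factor - vals
pairs = factor % 63
t = vals - 63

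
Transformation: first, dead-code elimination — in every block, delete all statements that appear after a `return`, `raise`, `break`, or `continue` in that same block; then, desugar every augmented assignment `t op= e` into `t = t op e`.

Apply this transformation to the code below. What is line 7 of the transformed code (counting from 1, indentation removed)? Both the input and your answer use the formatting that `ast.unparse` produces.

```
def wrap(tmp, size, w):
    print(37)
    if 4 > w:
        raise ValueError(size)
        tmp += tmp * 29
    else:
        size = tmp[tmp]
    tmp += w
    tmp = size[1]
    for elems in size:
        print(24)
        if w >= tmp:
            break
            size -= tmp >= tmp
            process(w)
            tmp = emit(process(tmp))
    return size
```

tmp = tmp + w

Transformed code:
def wrap(tmp, size, w):
    print(37)
    if 4 > w:
        raise ValueError(size)
    else:
        size = tmp[tmp]
    tmp = tmp + w
    tmp = size[1]
    for elems in size:
        print(24)
        if w >= tmp:
            break
    return size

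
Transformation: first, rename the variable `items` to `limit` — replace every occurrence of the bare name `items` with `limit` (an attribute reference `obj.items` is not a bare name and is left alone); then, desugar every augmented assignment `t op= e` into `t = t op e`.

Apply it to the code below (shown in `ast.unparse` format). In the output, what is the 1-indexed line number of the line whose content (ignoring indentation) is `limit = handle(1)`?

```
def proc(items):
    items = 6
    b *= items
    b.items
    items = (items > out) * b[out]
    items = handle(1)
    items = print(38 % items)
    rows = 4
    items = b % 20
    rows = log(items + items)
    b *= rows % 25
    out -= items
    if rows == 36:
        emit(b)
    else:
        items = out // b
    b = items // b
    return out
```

Transformed code:
def proc(limit):
    limit = 6
    b = b * limit
    b.items
    limit = (limit > out) * b[out]
    limit = handle(1)
    limit = print(38 % limit)
    rows = 4
    limit = b % 20
    rows = log(limit + limit)
    b = b * (rows % 25)
    out = out - limit
    if rows == 36:
        emit(b)
    else:
        limit = out // b
    b = limit // b
    return out

6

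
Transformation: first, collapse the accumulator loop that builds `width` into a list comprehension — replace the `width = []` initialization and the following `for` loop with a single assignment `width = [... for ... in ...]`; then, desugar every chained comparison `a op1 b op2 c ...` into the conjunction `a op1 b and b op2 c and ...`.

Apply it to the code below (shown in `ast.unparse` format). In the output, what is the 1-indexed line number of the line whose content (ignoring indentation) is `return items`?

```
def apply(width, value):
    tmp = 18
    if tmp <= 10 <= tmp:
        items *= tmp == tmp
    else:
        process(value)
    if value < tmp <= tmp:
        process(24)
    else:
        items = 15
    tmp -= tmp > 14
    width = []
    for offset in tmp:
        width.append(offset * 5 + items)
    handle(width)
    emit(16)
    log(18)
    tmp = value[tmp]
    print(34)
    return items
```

18

Transformed code:
def apply(width, value):
    tmp = 18
    if tmp <= 10 and 10 <= tmp:
        items *= tmp == tmp
    else:
        process(value)
    if value < tmp and tmp <= tmp:
        process(24)
    else:
        items = 15
    tmp -= tmp > 14
    width = [offset * 5 + items for offset in tmp]
    handle(width)
    emit(16)
    log(18)
    tmp = value[tmp]
    print(34)
    return items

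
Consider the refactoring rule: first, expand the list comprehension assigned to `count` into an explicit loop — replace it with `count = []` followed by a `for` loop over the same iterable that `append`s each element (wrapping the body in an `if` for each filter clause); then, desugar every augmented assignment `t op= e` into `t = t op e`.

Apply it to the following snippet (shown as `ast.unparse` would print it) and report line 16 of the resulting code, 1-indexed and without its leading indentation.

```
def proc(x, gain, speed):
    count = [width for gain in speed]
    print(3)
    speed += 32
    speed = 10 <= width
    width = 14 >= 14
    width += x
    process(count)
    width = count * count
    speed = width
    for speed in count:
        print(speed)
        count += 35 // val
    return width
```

Transformed code:
def proc(x, gain, speed):
    count = []
    for gain in speed:
        count.append(width)
    print(3)
    speed = speed + 32
    speed = 10 <= width
    width = 14 >= 14
    width = width + x
    process(count)
    width = count * count
    speed = width
    for speed in count:
        print(speed)
        count = count + 35 // val
    return width

return width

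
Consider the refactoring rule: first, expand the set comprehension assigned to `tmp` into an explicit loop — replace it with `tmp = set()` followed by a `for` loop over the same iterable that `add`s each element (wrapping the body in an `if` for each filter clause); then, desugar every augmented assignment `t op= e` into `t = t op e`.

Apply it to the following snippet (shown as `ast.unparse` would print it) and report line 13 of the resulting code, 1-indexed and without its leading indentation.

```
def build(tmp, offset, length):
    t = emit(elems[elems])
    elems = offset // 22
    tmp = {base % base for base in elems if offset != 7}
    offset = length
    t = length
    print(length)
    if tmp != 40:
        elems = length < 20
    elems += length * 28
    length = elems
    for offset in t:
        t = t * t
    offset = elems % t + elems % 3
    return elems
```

Transformed code:
def build(tmp, offset, length):
    t = emit(elems[elems])
    elems = offset // 22
    tmp = set()
    for base in elems:
        if offset != 7:
            tmp.add(base % base)
    offset = length
    t = length
    print(length)
    if tmp != 40:
        elems = length < 20
    elems = elems + length * 28
    length = elems
    for offset in t:
        t = t * t
    offset = elems % t + elems % 3
    return elems

elems = elems + length * 28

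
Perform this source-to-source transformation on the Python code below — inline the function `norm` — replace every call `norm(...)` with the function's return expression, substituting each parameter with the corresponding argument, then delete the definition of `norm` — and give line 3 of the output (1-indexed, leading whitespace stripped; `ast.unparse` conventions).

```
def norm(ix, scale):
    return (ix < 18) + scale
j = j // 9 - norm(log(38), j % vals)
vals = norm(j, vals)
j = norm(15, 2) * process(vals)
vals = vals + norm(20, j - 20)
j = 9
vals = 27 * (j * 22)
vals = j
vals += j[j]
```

j = ((15 < 18) + 2) * process(vals)

Transformed code:
j = j // 9 - ((log(38) < 18) + j % vals)
vals = (j < 18) + vals
j = ((15 < 18) + 2) * process(vals)
vals = vals + ((20 < 18) + (j - 20))
j = 9
vals = 27 * (j * 22)
vals = j
vals += j[j]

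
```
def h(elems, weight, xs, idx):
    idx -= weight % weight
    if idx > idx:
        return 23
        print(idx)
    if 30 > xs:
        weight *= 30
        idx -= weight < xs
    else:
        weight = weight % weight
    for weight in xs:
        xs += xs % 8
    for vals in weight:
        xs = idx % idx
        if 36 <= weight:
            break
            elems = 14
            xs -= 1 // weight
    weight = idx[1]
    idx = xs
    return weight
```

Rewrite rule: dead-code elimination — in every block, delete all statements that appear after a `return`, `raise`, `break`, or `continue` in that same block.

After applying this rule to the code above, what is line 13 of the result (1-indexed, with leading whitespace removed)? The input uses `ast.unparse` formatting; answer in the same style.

xs = idx % idx

Transformed code:
def h(elems, weight, xs, idx):
    idx -= weight % weight
    if idx > idx:
        return 23
    if 30 > xs:
        weight *= 30
        idx -= weight < xs
    else:
        weight = weight % weight
    for weight in xs:
        xs += xs % 8
    for vals in weight:
        xs = idx % idx
        if 36 <= weight:
            break
    weight = idx[1]
    idx = xs
    return weight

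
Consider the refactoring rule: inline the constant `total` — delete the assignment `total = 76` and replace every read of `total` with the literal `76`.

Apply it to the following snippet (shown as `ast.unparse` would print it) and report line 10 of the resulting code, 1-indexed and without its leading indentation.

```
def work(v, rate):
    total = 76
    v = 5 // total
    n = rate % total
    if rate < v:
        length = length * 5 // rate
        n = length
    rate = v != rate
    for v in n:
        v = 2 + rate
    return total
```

Transformed code:
def work(v, rate):
    v = 5 // 76
    n = rate % 76
    if rate < v:
        length = length * 5 // rate
        n = length
    rate = v != rate
    for v in n:
        v = 2 + rate
    return 76

return 76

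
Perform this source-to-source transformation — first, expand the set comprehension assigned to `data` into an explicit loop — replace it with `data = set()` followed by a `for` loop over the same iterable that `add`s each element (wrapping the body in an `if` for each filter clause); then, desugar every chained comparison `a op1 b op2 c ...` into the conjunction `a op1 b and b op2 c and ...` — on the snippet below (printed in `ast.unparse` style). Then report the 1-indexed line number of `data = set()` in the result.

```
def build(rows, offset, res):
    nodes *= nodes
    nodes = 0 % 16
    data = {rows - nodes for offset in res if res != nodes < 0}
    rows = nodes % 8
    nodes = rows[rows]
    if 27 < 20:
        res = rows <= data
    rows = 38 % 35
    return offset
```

Transformed code:
def build(rows, offset, res):
    nodes *= nodes
    nodes = 0 % 16
    data = set()
    for offset in res:
        if res != nodes and nodes < 0:
            data.add(rows - nodes)
    rows = nodes % 8
    nodes = rows[rows]
    if 27 < 20:
        res = rows <= data
    rows = 38 % 35
    return offset

4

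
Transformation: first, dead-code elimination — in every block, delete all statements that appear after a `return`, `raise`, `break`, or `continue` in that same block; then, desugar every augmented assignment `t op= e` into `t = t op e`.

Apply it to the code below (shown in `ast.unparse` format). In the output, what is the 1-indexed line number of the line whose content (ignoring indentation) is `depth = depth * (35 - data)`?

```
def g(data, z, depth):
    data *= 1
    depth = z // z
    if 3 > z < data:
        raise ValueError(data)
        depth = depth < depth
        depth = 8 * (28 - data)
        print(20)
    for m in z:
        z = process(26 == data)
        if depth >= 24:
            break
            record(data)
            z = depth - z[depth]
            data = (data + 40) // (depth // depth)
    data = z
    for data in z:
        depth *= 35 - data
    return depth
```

12

Transformed code:
def g(data, z, depth):
    data = data * 1
    depth = z // z
    if 3 > z < data:
        raise ValueError(data)
    for m in z:
        z = process(26 == data)
        if depth >= 24:
            break
    data = z
    for data in z:
        depth = depth * (35 - data)
    return depth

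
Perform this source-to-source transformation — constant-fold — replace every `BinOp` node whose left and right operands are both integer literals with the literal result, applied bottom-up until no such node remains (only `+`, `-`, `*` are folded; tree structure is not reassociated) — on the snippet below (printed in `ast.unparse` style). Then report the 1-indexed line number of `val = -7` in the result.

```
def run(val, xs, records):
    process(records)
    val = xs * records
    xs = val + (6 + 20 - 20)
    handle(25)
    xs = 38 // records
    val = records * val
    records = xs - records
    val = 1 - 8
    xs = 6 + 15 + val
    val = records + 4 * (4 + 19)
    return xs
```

Transformed code:
def run(val, xs, records):
    process(records)
    val = xs * records
    xs = val + 6
    handle(25)
    xs = 38 // records
    val = records * val
    records = xs - records
    val = -7
    xs = 21 + val
    val = records + 92
    return xs

9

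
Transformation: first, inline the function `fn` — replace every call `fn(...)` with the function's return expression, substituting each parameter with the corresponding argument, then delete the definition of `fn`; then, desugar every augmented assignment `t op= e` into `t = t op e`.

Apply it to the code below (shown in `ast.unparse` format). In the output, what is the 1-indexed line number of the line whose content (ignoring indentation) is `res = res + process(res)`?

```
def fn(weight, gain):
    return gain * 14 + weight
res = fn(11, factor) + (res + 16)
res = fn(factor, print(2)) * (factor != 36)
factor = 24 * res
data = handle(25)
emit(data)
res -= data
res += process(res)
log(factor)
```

7

Transformed code:
res = factor * 14 + 11 + (res + 16)
res = (print(2) * 14 + factor) * (factor != 36)
factor = 24 * res
data = handle(25)
emit(data)
res = res - data
res = res + process(res)
log(factor)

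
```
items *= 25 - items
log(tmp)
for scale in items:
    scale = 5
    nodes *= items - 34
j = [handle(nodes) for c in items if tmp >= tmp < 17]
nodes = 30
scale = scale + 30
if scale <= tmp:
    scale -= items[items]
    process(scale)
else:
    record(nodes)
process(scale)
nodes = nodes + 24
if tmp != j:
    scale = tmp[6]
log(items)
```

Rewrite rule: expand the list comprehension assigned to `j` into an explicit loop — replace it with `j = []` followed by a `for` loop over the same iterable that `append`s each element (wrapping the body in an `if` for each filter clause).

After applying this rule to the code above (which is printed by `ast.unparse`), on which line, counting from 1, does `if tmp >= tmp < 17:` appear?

Transformed code:
items *= 25 - items
log(tmp)
for scale in items:
    scale = 5
    nodes *= items - 34
j = []
for c in items:
    if tmp >= tmp < 17:
        j.append(handle(nodes))
nodes = 30
scale = scale + 30
if scale <= tmp:
    scale -= items[items]
    process(scale)
else:
    record(nodes)
process(scale)
nodes = nodes + 24
if tmp != j:
    scale = tmp[6]
log(items)

8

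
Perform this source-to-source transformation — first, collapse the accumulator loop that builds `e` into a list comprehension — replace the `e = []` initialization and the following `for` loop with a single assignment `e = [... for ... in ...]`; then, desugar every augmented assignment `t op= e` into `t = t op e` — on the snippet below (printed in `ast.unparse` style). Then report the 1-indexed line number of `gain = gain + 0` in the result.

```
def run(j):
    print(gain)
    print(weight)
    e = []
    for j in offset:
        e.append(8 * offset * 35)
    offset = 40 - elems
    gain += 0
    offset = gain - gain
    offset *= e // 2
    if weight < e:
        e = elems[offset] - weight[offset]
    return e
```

6

Transformed code:
def run(j):
    print(gain)
    print(weight)
    e = [8 * offset * 35 for j in offset]
    offset = 40 - elems
    gain = gain + 0
    offset = gain - gain
    offset = offset * (e // 2)
    if weight < e:
        e = elems[offset] - weight[offset]
    return e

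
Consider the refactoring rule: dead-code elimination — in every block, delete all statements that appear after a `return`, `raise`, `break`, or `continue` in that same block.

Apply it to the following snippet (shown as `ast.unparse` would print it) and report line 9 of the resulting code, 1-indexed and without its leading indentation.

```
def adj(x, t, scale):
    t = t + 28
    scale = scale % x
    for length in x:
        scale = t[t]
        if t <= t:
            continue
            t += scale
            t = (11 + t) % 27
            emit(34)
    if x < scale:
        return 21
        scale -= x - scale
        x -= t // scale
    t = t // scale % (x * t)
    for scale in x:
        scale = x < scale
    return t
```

Transformed code:
def adj(x, t, scale):
    t = t + 28
    scale = scale % x
    for length in x:
        scale = t[t]
        if t <= t:
            continue
    if x < scale:
        return 21
    t = t // scale % (x * t)
    for scale in x:
        scale = x < scale
    return t

return 21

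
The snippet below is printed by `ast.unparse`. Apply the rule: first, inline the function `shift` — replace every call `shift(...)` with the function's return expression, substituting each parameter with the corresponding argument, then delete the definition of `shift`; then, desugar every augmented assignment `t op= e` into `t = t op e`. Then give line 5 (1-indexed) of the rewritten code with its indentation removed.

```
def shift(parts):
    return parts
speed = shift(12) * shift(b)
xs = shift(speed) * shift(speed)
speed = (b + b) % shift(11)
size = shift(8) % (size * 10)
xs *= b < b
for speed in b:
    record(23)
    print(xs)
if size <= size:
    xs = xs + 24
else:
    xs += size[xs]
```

xs = xs * (b < b)

Transformed code:
speed = 12 * b
xs = speed * speed
speed = (b + b) % 11
size = 8 % (size * 10)
xs = xs * (b < b)
for speed in b:
    record(23)
    print(xs)
if size <= size:
    xs = xs + 24
else:
    xs = xs + size[xs]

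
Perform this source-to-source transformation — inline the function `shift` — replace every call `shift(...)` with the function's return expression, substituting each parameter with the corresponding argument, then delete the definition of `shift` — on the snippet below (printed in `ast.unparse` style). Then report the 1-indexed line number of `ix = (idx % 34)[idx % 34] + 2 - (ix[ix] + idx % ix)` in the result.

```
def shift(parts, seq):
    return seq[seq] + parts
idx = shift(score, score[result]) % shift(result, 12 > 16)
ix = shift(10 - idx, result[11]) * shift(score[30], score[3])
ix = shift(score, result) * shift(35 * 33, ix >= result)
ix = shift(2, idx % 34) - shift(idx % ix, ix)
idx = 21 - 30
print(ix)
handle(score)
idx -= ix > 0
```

4

Transformed code:
idx = (score[result][score[result]] + score) % ((12 > 16)[12 > 16] + result)
ix = (result[11][result[11]] + (10 - idx)) * (score[3][score[3]] + score[30])
ix = (result[result] + score) * ((ix >= result)[ix >= result] + 35 * 33)
ix = (idx % 34)[idx % 34] + 2 - (ix[ix] + idx % ix)
idx = 21 - 30
print(ix)
handle(score)
idx -= ix > 0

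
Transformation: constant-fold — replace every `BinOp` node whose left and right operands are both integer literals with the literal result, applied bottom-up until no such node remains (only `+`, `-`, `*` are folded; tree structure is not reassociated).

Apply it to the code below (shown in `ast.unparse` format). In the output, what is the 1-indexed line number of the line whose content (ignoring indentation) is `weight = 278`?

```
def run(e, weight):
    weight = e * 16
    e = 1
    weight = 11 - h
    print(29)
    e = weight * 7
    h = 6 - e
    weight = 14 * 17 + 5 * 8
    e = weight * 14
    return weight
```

8

Transformed code:
def run(e, weight):
    weight = e * 16
    e = 1
    weight = 11 - h
    print(29)
    e = weight * 7
    h = 6 - e
    weight = 278
    e = weight * 14
    return weight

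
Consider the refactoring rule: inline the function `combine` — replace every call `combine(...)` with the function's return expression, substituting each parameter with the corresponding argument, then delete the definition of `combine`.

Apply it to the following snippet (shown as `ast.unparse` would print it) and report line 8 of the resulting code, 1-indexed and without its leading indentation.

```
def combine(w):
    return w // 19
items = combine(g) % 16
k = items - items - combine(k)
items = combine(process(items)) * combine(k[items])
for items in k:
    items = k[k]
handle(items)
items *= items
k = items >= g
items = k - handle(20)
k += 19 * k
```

k = items >= g

Transformed code:
items = g // 19 % 16
k = items - items - k // 19
items = process(items) // 19 * (k[items] // 19)
for items in k:
    items = k[k]
handle(items)
items *= items
k = items >= g
items = k - handle(20)
k += 19 * k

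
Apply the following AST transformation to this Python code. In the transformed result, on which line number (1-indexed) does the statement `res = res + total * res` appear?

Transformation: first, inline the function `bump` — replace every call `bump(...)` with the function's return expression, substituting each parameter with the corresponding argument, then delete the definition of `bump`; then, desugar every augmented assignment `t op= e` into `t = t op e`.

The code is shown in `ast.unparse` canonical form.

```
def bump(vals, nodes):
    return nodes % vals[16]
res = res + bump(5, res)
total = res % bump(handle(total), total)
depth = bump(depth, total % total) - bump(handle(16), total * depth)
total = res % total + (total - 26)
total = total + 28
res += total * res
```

6

Transformed code:
res = res + res % 5[16]
total = res % (total % handle(total)[16])
depth = total % total % depth[16] - total * depth % handle(16)[16]
total = res % total + (total - 26)
total = total + 28
res = res + total * res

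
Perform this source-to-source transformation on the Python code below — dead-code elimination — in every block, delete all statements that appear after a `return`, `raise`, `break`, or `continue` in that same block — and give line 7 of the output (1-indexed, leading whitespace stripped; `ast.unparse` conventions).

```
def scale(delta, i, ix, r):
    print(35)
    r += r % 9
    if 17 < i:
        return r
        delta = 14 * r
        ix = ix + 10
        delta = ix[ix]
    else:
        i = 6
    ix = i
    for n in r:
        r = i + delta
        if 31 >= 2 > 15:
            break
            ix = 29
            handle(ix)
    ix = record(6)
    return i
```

Transformed code:
def scale(delta, i, ix, r):
    print(35)
    r += r % 9
    if 17 < i:
        return r
    else:
        i = 6
    ix = i
    for n in r:
        r = i + delta
        if 31 >= 2 > 15:
            break
    ix = record(6)
    return i

i = 6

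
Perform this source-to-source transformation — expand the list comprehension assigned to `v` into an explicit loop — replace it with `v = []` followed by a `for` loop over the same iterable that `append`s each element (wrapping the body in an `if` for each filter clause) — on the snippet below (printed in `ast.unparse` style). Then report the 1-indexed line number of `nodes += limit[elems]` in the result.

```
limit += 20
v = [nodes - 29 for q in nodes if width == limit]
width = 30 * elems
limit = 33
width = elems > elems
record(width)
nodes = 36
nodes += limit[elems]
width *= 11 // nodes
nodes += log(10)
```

11

Transformed code:
limit += 20
v = []
for q in nodes:
    if width == limit:
        v.append(nodes - 29)
width = 30 * elems
limit = 33
width = elems > elems
record(width)
nodes = 36
nodes += limit[elems]
width *= 11 // nodes
nodes += log(10)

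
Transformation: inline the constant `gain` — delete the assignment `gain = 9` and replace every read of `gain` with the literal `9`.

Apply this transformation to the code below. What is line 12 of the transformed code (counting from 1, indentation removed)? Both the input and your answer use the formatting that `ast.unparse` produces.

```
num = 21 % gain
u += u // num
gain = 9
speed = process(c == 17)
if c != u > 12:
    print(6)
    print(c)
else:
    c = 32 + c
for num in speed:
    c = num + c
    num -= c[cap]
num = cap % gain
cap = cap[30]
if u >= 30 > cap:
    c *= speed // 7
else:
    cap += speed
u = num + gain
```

Transformed code:
num = 21 % 9
u += u // num
speed = process(c == 17)
if c != u > 12:
    print(6)
    print(c)
else:
    c = 32 + c
for num in speed:
    c = num + c
    num -= c[cap]
num = cap % 9
cap = cap[30]
if u >= 30 > cap:
    c *= speed // 7
else:
    cap += speed
u = num + 9

num = cap % 9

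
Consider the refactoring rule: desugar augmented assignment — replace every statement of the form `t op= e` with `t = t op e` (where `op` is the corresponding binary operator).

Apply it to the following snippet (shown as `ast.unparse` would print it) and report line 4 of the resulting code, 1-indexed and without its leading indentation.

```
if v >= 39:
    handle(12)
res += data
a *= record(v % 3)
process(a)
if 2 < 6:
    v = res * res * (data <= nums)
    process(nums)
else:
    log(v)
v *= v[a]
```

a = a * record(v % 3)

Transformed code:
if v >= 39:
    handle(12)
res = res + data
a = a * record(v % 3)
process(a)
if 2 < 6:
    v = res * res * (data <= nums)
    process(nums)
else:
    log(v)
v = v * v[a]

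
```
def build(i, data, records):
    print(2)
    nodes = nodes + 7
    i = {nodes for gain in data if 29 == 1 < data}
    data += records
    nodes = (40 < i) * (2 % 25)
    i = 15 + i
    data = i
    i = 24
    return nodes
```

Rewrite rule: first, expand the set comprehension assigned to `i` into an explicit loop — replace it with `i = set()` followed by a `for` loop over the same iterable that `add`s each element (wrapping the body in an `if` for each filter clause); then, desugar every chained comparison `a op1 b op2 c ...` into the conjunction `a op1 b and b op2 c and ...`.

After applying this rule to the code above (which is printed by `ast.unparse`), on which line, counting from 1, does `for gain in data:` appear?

Transformed code:
def build(i, data, records):
    print(2)
    nodes = nodes + 7
    i = set()
    for gain in data:
        if 29 == 1 and 1 < data:
            i.add(nodes)
    data += records
    nodes = (40 < i) * (2 % 25)
    i = 15 + i
    data = i
    i = 24
    return nodes

5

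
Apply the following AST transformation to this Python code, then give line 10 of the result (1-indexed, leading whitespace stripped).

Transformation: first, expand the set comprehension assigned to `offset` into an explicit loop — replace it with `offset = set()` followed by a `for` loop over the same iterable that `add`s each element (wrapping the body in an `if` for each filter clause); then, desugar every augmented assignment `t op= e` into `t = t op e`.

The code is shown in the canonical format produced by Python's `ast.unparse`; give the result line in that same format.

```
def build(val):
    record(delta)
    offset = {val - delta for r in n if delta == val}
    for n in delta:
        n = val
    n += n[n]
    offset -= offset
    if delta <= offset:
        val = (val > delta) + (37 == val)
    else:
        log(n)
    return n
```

Transformed code:
def build(val):
    record(delta)
    offset = set()
    for r in n:
        if delta == val:
            offset.add(val - delta)
    for n in delta:
        n = val
    n = n + n[n]
    offset = offset - offset
    if delta <= offset:
        val = (val > delta) + (37 == val)
    else:
        log(n)
    return n

offset = offset - offset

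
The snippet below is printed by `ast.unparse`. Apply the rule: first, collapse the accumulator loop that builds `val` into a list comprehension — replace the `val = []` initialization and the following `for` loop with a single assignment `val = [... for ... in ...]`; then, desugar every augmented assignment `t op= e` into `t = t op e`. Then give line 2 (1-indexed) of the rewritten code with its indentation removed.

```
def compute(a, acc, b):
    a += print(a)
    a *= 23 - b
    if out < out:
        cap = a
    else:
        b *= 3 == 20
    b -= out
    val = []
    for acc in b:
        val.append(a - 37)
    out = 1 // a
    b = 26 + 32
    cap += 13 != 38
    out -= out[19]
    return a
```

a = a + print(a)

Transformed code:
def compute(a, acc, b):
    a = a + print(a)
    a = a * (23 - b)
    if out < out:
        cap = a
    else:
        b = b * (3 == 20)
    b = b - out
    val = [a - 37 for acc in b]
    out = 1 // a
    b = 26 + 32
    cap = cap + (13 != 38)
    out = out - out[19]
    return a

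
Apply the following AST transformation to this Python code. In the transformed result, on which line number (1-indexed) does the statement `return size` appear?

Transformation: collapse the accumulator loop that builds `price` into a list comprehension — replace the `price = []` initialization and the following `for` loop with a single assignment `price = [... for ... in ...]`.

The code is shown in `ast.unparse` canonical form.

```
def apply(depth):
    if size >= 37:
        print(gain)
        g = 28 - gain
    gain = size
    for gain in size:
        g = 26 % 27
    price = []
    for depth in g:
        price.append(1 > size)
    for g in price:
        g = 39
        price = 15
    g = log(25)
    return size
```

13

Transformed code:
def apply(depth):
    if size >= 37:
        print(gain)
        g = 28 - gain
    gain = size
    for gain in size:
        g = 26 % 27
    price = [1 > size for depth in g]
    for g in price:
        g = 39
        price = 15
    g = log(25)
    return size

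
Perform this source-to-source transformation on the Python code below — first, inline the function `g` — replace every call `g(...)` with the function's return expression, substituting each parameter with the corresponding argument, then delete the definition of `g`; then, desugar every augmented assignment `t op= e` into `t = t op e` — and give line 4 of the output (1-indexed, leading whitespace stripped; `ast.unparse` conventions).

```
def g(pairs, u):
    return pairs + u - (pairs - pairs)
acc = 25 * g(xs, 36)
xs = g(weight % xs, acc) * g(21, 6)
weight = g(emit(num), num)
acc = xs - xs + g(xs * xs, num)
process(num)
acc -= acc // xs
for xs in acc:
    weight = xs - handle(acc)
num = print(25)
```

acc = xs - xs + (xs * xs + num - (xs * xs - xs * xs))

Transformed code:
acc = 25 * (xs + 36 - (xs - xs))
xs = (weight % xs + acc - (weight % xs - weight % xs)) * (21 + 6 - (21 - 21))
weight = emit(num) + num - (emit(num) - emit(num))
acc = xs - xs + (xs * xs + num - (xs * xs - xs * xs))
process(num)
acc = acc - acc // xs
for xs in acc:
    weight = xs - handle(acc)
num = print(25)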